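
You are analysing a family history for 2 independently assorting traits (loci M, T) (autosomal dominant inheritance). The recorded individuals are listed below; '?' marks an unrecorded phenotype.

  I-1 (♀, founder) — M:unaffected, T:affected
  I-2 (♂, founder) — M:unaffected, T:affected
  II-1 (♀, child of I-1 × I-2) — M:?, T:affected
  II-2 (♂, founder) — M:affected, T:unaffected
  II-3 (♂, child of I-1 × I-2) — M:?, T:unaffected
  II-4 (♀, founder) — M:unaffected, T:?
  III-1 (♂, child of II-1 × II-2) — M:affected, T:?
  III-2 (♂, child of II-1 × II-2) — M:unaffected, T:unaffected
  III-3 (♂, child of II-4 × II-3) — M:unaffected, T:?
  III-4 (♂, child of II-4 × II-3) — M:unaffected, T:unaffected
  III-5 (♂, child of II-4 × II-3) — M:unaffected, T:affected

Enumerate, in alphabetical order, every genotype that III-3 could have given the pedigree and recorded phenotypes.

M/I-1 un ·: mm
M/I-2 un ·: mm
M/II-1 ? I-1×I-2: mm
M/II-2 aff ·: Mm
M/II-3 ? I-1×I-2: mm
M/II-4 un ·: mm
M/III-1 aff II-1×II-2: Mm
M/III-2 un II-1×II-2: mm
M/III-3 un II-4×II-3: mm
M/III-4 un II-4×II-3: mm
M/III-5 un II-4×II-3: mm
⇒ M over [I-1,I-2,II-1,II-2,II-3,II-4,III-1,III-2,III-3,III-4,III-5]: 1 consistent
T/I-1 aff ·: Tt
T/I-2 aff ·: Tt
T/II-1 aff I-1×I-2: Tt
T/II-2 un ·: tt
T/II-3 un I-1×I-2: tt
T/II-4 ? ·: Tt
T/III-1 ? II-1×II-2: tt|Tt
T/III-2 un II-1×II-2: tt
T/III-3 ? II-4×II-3: tt|Tt
T/III-4 un II-4×II-3: tt
T/III-5 aff II-4×II-3: Tt
⇒ T over [I-1,I-2,II-1,II-2,II-3,II-4,III-1,III-2,III-3,III-4,III-5]: 4 consistent

III-3 ∈ {mm Tt, mm tt}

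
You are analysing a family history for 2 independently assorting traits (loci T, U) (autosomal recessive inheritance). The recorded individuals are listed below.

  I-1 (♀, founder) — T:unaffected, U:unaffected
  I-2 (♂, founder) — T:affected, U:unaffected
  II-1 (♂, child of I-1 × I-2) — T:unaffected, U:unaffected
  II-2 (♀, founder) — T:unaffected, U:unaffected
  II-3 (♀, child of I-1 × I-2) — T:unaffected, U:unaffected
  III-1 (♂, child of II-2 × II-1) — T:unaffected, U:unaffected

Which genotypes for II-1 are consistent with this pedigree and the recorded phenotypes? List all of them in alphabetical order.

T/I-1 un ·: TT|Tt
T/I-2 aff ·: tt
T/II-1 un I-1×I-2: Tt
T/II-2 un ·: TT|Tt
T/II-3 un I-1×I-2: Tt
T/III-1 un II-2×II-1: TT|Tt
⇒ T over [I-1,I-2,II-1,II-2,II-3,III-1]: 8 consistent
U/I-1 un ·: UU|Uu
U/I-2 un ·: UU|Uu
U/II-1 un I-1×I-2: UU|Uu
U/II-2 un ·: UU|Uu
U/II-3 un I-1×I-2: UU|Uu
U/III-1 un II-2×II-1: UU|Uu
⇒ U over [I-1,I-2,II-1,II-2,II-3,III-1]: 45 consistent

II-1 ∈ {Tt UU, Tt Uu}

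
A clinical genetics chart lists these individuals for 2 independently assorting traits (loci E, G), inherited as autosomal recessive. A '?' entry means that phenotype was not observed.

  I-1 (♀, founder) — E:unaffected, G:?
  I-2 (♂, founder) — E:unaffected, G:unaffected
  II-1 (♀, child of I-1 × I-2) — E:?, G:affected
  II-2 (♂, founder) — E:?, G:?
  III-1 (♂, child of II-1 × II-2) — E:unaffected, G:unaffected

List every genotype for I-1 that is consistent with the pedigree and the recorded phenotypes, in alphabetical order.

I-1 ∈ {EE Gg, EE gg, Ee Gg, Ee gg}

E/I-1 un ·: EE|Ee
E/I-2 un ·: EE|Ee
E/II-1 ? I-1×I-2: EE|Ee|ee
E/II-2 ? ·: EE|Ee|ee
E/III-1 un II-1×II-2: EE|Ee
⇒ E over [I-1,I-2,II-1,II-2,III-1]: 33 consistent
G/I-1 ? ·: Gg|gg
G/I-2 un ·: Gg
G/II-1 aff I-1×I-2: gg
G/II-2 ? ·: GG|Gg
G/III-1 un II-1×II-2: Gg
⇒ G over [I-1,I-2,II-1,II-2,III-1]: 4 consistent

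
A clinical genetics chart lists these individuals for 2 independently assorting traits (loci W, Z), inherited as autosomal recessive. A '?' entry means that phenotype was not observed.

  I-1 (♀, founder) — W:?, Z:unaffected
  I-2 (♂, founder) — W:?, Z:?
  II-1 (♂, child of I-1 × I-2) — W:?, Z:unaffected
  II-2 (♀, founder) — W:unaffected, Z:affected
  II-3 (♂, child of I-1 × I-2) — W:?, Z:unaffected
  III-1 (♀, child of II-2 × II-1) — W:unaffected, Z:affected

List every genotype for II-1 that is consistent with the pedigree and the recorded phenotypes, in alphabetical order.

II-1 ∈ {WW Zz, Ww Zz, ww Zz}

W/I-1 ? ·: WW|Ww|ww
W/I-2 ? ·: WW|Ww|ww
W/II-1 ? I-1×I-2: WW|Ww|ww
W/II-2 un ·: WW|Ww
W/II-3 ? I-1×I-2: WW|Ww|ww
W/III-1 un II-2×II-1: WW|Ww
⇒ W over [I-1,I-2,II-1,II-2,II-3,III-1]: 92 consistent
Z/I-1 un ·: ZZ|Zz
Z/I-2 ? ·: ZZ|Zz|zz
Z/II-1 un I-1×I-2: Zz
Z/II-2 aff ·: zz
Z/II-3 un I-1×I-2: ZZ|Zz
Z/III-1 aff II-2×II-1: zz
⇒ Z over [I-1,I-2,II-1,II-2,II-3,III-1]: 8 consistent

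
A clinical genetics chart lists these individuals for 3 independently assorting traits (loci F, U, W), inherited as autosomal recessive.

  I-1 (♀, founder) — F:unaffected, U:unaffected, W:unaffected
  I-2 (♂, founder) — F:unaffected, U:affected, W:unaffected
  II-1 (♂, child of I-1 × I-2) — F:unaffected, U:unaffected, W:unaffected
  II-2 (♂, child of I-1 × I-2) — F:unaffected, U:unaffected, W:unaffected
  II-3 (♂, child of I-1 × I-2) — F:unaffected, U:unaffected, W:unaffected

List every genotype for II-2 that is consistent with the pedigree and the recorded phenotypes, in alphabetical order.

F/I-1 un ·: FF|Ff
F/I-2 un ·: FF|Ff
F/II-1 un I-1×I-2: FF|Ff
F/II-2 un I-1×I-2: FF|Ff
F/II-3 un I-1×I-2: FF|Ff
⇒ F over [I-1,I-2,II-1,II-2,II-3]: 25 consistent
U/I-1 un ·: UU|Uu
U/I-2 aff ·: uu
U/II-1 un I-1×I-2: Uu
U/II-2 un I-1×I-2: Uu
U/II-3 un I-1×I-2: Uu
⇒ U over [I-1,I-2,II-1,II-2,II-3]: 2 consistent
W/I-1 un ·: WW|Ww
W/I-2 un ·: WW|Ww
W/II-1 un I-1×I-2: WW|Ww
W/II-2 un I-1×I-2: WW|Ww
W/II-3 un I-1×I-2: WW|Ww
⇒ W over [I-1,I-2,II-1,II-2,II-3]: 25 consistent

II-2 ∈ {FF Uu WW, FF Uu Ww, Ff Uu WW, Ff Uu Ww}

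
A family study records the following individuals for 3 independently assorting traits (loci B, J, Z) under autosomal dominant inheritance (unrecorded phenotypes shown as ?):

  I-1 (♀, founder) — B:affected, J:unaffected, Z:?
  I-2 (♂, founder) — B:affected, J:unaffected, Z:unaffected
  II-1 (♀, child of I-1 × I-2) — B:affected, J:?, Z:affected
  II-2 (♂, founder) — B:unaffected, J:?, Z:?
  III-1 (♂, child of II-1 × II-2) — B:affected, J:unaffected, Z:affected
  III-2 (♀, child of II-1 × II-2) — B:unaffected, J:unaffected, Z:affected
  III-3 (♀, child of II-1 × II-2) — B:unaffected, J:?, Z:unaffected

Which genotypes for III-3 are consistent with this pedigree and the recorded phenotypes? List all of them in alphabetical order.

B/I-1 aff ·: Bb|BB
B/I-2 aff ·: Bb|BB
B/II-1 aff I-1×I-2: Bb
B/II-2 un ·: bb
B/III-1 aff II-1×II-2: Bb
B/III-2 un II-1×II-2: bb
B/III-3 un II-1×II-2: bb
⇒ B over [I-1,I-2,II-1,II-2,III-1,III-2,III-3]: 3 consistent
J/I-1 un ·: jj
J/I-2 un ·: jj
J/II-1 ? I-1×I-2: jj
J/II-2 ? ·: jj|Jj
J/III-1 un II-1×II-2: jj
J/III-2 un II-1×II-2: jj
J/III-3 ? II-1×II-2: jj|Jj
⇒ J over [I-1,I-2,II-1,II-2,III-1,III-2,III-3]: 3 consistent
Z/I-1 ? ·: Zz|ZZ
Z/I-2 un ·: zz
Z/II-1 aff I-1×I-2: Zz
Z/II-2 ? ·: zz|Zz
Z/III-1 aff II-1×II-2: Zz|ZZ
Z/III-2 aff II-1×II-2: Zz|ZZ
Z/III-3 un II-1×II-2: zz
⇒ Z over [I-1,I-2,II-1,II-2,III-1,III-2,III-3]: 10 consistent

III-3 ∈ {bb Jj zz, bb jj zz}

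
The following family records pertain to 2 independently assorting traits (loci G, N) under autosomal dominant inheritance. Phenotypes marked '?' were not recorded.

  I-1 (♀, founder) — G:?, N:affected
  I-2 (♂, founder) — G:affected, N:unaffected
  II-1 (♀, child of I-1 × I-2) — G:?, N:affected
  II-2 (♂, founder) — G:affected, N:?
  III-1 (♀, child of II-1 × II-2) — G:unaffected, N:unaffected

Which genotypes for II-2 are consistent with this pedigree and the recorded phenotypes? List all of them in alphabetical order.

II-2 ∈ {Gg Nn, Gg nn}

G/I-1 ? ·: gg|Gg|GG
G/I-2 aff ·: Gg|GG
G/II-1 ? I-1×I-2: gg|Gg
G/II-2 aff ·: Gg
G/III-1 un II-1×II-2: gg
⇒ G over [I-1,I-2,II-1,II-2,III-1]: 7 consistent
N/I-1 aff ·: Nn|NN
N/I-2 un ·: nn
N/II-1 aff I-1×I-2: Nn
N/II-2 ? ·: nn|Nn
N/III-1 un II-1×II-2: nn
⇒ N over [I-1,I-2,II-1,II-2,III-1]: 4 consistent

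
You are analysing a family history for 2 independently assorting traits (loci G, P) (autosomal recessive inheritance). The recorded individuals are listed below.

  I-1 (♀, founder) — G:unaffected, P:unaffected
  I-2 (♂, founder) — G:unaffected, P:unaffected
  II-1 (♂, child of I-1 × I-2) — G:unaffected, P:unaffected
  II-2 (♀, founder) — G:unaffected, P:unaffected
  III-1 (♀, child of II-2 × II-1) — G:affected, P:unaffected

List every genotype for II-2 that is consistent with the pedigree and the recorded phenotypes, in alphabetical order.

II-2 ∈ {Gg PP, Gg Pp}

G/I-1 un ·: GG|Gg
G/I-2 un ·: GG|Gg
G/II-1 un I-1×I-2: Gg
G/II-2 un ·: Gg
G/III-1 aff II-2×II-1: gg
⇒ G over [I-1,I-2,II-1,II-2,III-1]: 3 consistent
P/I-1 un ·: PP|Pp
P/I-2 un ·: PP|Pp
P/II-1 un I-1×I-2: PP|Pp
P/II-2 un ·: PP|Pp
P/III-1 un II-2×II-1: PP|Pp
⇒ P over [I-1,I-2,II-1,II-2,III-1]: 24 consistent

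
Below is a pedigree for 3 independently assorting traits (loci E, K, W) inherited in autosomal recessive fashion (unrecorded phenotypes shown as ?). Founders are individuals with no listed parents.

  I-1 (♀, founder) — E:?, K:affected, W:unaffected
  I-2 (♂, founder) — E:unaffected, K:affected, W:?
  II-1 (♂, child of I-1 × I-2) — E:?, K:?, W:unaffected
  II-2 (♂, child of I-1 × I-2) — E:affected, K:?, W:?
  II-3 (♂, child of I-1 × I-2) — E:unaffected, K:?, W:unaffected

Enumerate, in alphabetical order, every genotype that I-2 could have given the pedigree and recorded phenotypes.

I-2 ∈ {Ee kk WW, Ee kk Ww, Ee kk ww}

E/I-1 ? ·: Ee|ee
E/I-2 un ·: Ee
E/II-1 ? I-1×I-2: EE|Ee|ee
E/II-2 aff I-1×I-2: ee
E/II-3 un I-1×I-2: EE|Ee
⇒ E over [I-1,I-2,II-1,II-2,II-3]: 8 consistent
K/I-1 aff ·: kk
K/I-2 aff ·: kk
K/II-1 ? I-1×I-2: kk
K/II-2 ? I-1×I-2: kk
K/II-3 ? I-1×I-2: kk
⇒ K over [I-1,I-2,II-1,II-2,II-3]: 1 consistent
W/I-1 un ·: WW|Ww
W/I-2 ? ·: WW|Ww|ww
W/II-1 un I-1×I-2: WW|Ww
W/II-2 ? I-1×I-2: WW|Ww|ww
W/II-3 un I-1×I-2: WW|Ww
⇒ W over [I-1,I-2,II-1,II-2,II-3]: 32 consistent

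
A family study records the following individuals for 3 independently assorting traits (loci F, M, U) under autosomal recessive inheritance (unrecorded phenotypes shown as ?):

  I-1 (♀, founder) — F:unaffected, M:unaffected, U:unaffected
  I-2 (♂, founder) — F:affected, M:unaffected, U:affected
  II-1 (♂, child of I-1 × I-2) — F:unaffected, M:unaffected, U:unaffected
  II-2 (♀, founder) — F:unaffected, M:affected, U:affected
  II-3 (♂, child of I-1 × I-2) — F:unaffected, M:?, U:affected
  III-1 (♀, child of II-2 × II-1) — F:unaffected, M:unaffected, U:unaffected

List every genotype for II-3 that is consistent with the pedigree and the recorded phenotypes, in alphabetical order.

F/I-1 un ·: FF|Ff
F/I-2 aff ·: ff
F/II-1 un I-1×I-2: Ff
F/II-2 un ·: FF|Ff
F/II-3 un I-1×I-2: Ff
F/III-1 un II-2×II-1: FF|Ff
⇒ F over [I-1,I-2,II-1,II-2,II-3,III-1]: 8 consistent
M/I-1 un ·: MM|Mm
M/I-2 un ·: MM|Mm
M/II-1 un I-1×I-2: MM|Mm
M/II-2 aff ·: mm
M/II-3 ? I-1×I-2: MM|Mm|mm
M/III-1 un II-2×II-1: Mm
⇒ M over [I-1,I-2,II-1,II-2,II-3,III-1]: 15 consistent
U/I-1 un ·: Uu
U/I-2 aff ·: uu
U/II-1 un I-1×I-2: Uu
U/II-2 aff ·: uu
U/II-3 aff I-1×I-2: uu
U/III-1 un II-2×II-1: Uu
⇒ U over [I-1,I-2,II-1,II-2,II-3,III-1]: 1 consistent

II-3 ∈ {Ff MM uu, Ff Mm uu, Ff mm uu}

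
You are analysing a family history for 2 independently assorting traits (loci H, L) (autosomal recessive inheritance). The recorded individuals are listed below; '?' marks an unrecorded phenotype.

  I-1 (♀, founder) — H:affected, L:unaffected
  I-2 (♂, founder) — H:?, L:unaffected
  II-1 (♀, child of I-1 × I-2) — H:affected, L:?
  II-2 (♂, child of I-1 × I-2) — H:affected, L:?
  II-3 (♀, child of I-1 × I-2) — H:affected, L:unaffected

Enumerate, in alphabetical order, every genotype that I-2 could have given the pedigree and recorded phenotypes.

I-2 ∈ {Hh LL, Hh Ll, hh LL, hh Ll}

H/I-1 aff ·: hh
H/I-2 ? ·: Hh|hh
H/II-1 aff I-1×I-2: hh
H/II-2 aff I-1×I-2: hh
H/II-3 aff I-1×I-2: hh
⇒ H over [I-1,I-2,II-1,II-2,II-3]: 2 consistent
L/I-1 un ·: LL|Ll
L/I-2 un ·: LL|Ll
L/II-1 ? I-1×I-2: LL|Ll|ll
L/II-2 ? I-1×I-2: LL|Ll|ll
L/II-3 un I-1×I-2: LL|Ll
⇒ L over [I-1,I-2,II-1,II-2,II-3]: 35 consistent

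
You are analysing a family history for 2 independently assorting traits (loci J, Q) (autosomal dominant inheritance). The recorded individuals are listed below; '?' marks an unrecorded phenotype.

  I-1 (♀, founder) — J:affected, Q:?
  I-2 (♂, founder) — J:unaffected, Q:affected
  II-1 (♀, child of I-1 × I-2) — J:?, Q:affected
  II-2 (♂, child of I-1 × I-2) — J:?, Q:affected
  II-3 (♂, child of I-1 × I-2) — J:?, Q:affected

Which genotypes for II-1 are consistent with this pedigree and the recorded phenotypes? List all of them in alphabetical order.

II-1 ∈ {Jj QQ, Jj Qq, jj QQ, jj Qq}

J/I-1 aff ·: Jj|JJ
J/I-2 un ·: jj
J/II-1 ? I-1×I-2: jj|Jj
J/II-2 ? I-1×I-2: jj|Jj
J/II-3 ? I-1×I-2: jj|Jj
⇒ J over [I-1,I-2,II-1,II-2,II-3]: 9 consistent
Q/I-1 ? ·: qq|Qq|QQ
Q/I-2 aff ·: Qq|QQ
Q/II-1 aff I-1×I-2: Qq|QQ
Q/II-2 aff I-1×I-2: Qq|QQ
Q/II-3 aff I-1×I-2: Qq|QQ
⇒ Q over [I-1,I-2,II-1,II-2,II-3]: 27 consistent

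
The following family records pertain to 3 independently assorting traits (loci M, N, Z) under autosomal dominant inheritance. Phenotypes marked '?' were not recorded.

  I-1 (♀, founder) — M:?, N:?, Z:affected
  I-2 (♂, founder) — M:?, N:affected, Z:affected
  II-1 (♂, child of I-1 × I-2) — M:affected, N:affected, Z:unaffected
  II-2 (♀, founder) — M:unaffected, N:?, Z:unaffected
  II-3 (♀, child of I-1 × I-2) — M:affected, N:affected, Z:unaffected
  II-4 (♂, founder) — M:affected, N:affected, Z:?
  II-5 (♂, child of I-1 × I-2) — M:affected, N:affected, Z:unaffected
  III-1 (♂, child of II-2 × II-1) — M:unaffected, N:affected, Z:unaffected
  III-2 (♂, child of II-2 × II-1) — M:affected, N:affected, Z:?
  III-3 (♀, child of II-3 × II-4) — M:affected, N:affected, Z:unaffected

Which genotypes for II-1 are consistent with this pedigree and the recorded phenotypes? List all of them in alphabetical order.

M/I-1 ? ·: mm|Mm|MM
M/I-2 ? ·: mm|Mm|MM
M/II-1 aff I-1×I-2: Mm
M/II-2 un ·: mm
M/II-3 aff I-1×I-2: Mm|MM
M/II-4 aff ·: Mm|MM
M/II-5 aff I-1×I-2: Mm|MM
M/III-1 un II-2×II-1: mm
M/III-2 aff II-2×II-1: Mm
M/III-3 aff II-3×II-4: Mm|MM
⇒ M over [I-1,I-2,II-1,II-2,II-3,II-4,II-5,III-1,III-2,III-3]: 58 consistent
N/I-1 ? ·: nn|Nn|NN
N/I-2 aff ·: Nn|NN
N/II-1 aff I-1×I-2: Nn|NN
N/II-2 ? ·: nn|Nn|NN
N/II-3 aff I-1×I-2: Nn|NN
N/II-4 aff ·: Nn|NN
N/II-5 aff I-1×I-2: Nn|NN
N/III-1 aff II-2×II-1: Nn|NN
N/III-2 aff II-2×II-1: Nn|NN
N/III-3 aff II-3×II-4: Nn|NN
⇒ N over [I-1,I-2,II-1,II-2,II-3,II-4,II-5,III-1,III-2,III-3]: 720 consistent
Z/I-1 aff ·: Zz
Z/I-2 aff ·: Zz
Z/II-1 un I-1×I-2: zz
Z/II-2 un ·: zz
Z/II-3 un I-1×I-2: zz
Z/II-4 ? ·: zz|Zz
Z/II-5 un I-1×I-2: zz
Z/III-1 un II-2×II-1: zz
Z/III-2 ? II-2×II-1: zz
Z/III-3 un II-3×II-4: zz
⇒ Z over [I-1,I-2,II-1,II-2,II-3,II-4,II-5,III-1,III-2,III-3]: 2 consistent

II-1 ∈ {Mm NN zz, Mm Nn zz}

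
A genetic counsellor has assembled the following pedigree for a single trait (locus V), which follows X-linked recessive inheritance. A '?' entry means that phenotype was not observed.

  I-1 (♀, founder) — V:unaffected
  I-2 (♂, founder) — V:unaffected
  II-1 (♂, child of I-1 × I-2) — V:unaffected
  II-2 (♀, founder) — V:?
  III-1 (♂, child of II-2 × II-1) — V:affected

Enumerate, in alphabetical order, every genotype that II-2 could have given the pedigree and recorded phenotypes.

V/I-1 un ·: X^VX^V|X^VX^v
V/I-2 un ·: X^VY
V/II-1 un I-1×I-2: X^VY
V/II-2 ? ·: X^VX^v|X^vX^v
V/III-1 aff II-2×II-1: X^vY
⇒ V over [I-1,I-2,II-1,II-2,III-1]: 4 consistent

II-2 ∈ {X^VX^v, X^vX^v}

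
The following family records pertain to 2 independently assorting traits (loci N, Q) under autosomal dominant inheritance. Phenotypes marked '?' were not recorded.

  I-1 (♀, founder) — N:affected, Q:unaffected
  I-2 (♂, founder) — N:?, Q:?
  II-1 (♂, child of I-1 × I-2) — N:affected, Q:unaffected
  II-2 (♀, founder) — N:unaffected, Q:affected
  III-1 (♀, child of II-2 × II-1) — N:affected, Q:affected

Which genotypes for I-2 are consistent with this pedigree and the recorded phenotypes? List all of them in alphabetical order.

N/I-1 aff ·: Nn|NN
N/I-2 ? ·: nn|Nn|NN
N/II-1 aff I-1×I-2: Nn|NN
N/II-2 un ·: nn
N/III-1 aff II-2×II-1: Nn
⇒ N over [I-1,I-2,II-1,II-2,III-1]: 9 consistent
Q/I-1 un ·: qq
Q/I-2 ? ·: qq|Qq
Q/II-1 un I-1×I-2: qq
Q/II-2 aff ·: Qq|QQ
Q/III-1 aff II-2×II-1: Qq
⇒ Q over [I-1,I-2,II-1,II-2,III-1]: 4 consistent

I-2 ∈ {NN Qq, NN qq, Nn Qq, Nn qq, nn Qq, nn qq}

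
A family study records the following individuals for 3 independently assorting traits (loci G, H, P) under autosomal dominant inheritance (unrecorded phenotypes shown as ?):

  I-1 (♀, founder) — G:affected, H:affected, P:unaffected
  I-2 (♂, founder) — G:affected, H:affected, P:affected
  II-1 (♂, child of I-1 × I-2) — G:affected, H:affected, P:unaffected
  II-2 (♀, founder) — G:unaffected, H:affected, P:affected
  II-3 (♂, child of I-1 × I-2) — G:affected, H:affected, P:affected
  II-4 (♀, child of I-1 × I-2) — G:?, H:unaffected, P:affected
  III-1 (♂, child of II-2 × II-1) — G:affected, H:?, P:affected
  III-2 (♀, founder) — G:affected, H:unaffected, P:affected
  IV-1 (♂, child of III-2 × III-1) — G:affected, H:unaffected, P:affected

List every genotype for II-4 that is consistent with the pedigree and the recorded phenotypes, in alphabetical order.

II-4 ∈ {GG hh Pp, Gg hh Pp, gg hh Pp}

G/I-1 aff ·: Gg|GG
G/I-2 aff ·: Gg|GG
G/II-1 aff I-1×I-2: Gg|GG
G/II-2 un ·: gg
G/II-3 aff I-1×I-2: Gg|GG
G/II-4 ? I-1×I-2: gg|Gg|GG
G/III-1 aff II-2×II-1: Gg
G/III-2 aff ·: Gg|GG
G/IV-1 aff III-2×III-1: Gg|GG
⇒ G over [I-1,I-2,II-1,II-2,II-3,II-4,III-1,III-2,IV-1]: 116 consistent
H/I-1 aff ·: Hh
H/I-2 aff ·: Hh
H/II-1 aff I-1×I-2: Hh|HH
H/II-2 aff ·: Hh|HH
H/II-3 aff I-1×I-2: Hh|HH
H/II-4 un I-1×I-2: hh
H/III-1 ? II-2×II-1: hh|Hh
H/III-2 un ·: hh
H/IV-1 un III-2×III-1: hh
⇒ H over [I-1,I-2,II-1,II-2,II-3,II-4,III-1,III-2,IV-1]: 8 consistent
P/I-1 un ·: pp
P/I-2 aff ·: Pp
P/II-1 un I-1×I-2: pp
P/II-2 aff ·: Pp|PP
P/II-3 aff I-1×I-2: Pp
P/II-4 aff I-1×I-2: Pp
P/III-1 aff II-2×II-1: Pp
P/III-2 aff ·: Pp|PP
P/IV-1 aff III-2×III-1: Pp|PP
⇒ P over [I-1,I-2,II-1,II-2,II-3,II-4,III-1,III-2,IV-1]: 8 consistent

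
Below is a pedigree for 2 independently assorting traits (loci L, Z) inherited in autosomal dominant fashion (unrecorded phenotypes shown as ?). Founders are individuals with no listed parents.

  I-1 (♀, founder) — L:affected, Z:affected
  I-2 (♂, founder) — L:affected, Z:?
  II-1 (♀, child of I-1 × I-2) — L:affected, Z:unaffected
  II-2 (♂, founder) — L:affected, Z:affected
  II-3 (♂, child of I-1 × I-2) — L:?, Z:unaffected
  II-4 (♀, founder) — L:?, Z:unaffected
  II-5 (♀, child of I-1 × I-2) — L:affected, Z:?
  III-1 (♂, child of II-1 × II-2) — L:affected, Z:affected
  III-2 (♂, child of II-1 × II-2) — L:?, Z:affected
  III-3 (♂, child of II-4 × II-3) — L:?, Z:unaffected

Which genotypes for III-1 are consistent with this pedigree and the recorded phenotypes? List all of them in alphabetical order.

L/I-1 aff ·: Ll|LL
L/I-2 aff ·: Ll|LL
L/II-1 aff I-1×I-2: Ll|LL
L/II-2 aff ·: Ll|LL
L/II-3 ? I-1×I-2: ll|Ll|LL
L/II-4 ? ·: ll|Ll|LL
L/II-5 aff I-1×I-2: Ll|LL
L/III-1 aff II-1×II-2: Ll|LL
L/III-2 ? II-1×II-2: ll|Ll|LL
L/III-3 ? II-4×II-3: ll|Ll|LL
⇒ L over [I-1,I-2,II-1,II-2,II-3,II-4,II-5,III-1,III-2,III-3]: 1130 consistent
Z/I-1 aff ·: Zz
Z/I-2 ? ·: zz|Zz
Z/II-1 un I-1×I-2: zz
Z/II-2 aff ·: Zz|ZZ
Z/II-3 un I-1×I-2: zz
Z/II-4 un ·: zz
Z/II-5 ? I-1×I-2: zz|Zz|ZZ
Z/III-1 aff II-1×II-2: Zz
Z/III-2 aff II-1×II-2: Zz
Z/III-3 un II-4×II-3: zz
⇒ Z over [I-1,I-2,II-1,II-2,II-3,II-4,II-5,III-1,III-2,III-3]: 10 consistent

III-1 ∈ {LL Zz, Ll Zz}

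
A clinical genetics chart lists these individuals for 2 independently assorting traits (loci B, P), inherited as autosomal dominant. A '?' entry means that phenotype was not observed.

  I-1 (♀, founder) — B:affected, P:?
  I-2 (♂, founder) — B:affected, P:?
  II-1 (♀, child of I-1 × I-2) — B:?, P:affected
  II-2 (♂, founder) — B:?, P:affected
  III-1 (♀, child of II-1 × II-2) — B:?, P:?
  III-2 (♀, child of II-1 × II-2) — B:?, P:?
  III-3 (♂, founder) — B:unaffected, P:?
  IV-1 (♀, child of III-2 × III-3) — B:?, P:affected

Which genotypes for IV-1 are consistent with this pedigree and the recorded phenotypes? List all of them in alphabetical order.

IV-1 ∈ {Bb PP, Bb Pp, bb PP, bb Pp}

B/I-1 aff ·: Bb|BB
B/I-2 aff ·: Bb|BB
B/II-1 ? I-1×I-2: bb|Bb|BB
B/II-2 ? ·: bb|Bb|BB
B/III-1 ? II-1×II-2: bb|Bb|BB
B/III-2 ? II-1×II-2: bb|Bb|BB
B/III-3 un ·: bb
B/IV-1 ? III-2×III-3: bb|Bb
⇒ B over [I-1,I-2,II-1,II-2,III-1,III-2,III-3,IV-1]: 117 consistent
P/I-1 ? ·: pp|Pp|PP
P/I-2 ? ·: pp|Pp|PP
P/II-1 aff I-1×I-2: Pp|PP
P/II-2 aff ·: Pp|PP
P/III-1 ? II-1×II-2: pp|Pp|PP
P/III-2 ? II-1×II-2: pp|Pp|PP
P/III-3 ? ·: pp|Pp|PP
P/IV-1 aff III-2×III-3: Pp|PP
⇒ P over [I-1,I-2,II-1,II-2,III-1,III-2,III-3,IV-1]: 445 consistent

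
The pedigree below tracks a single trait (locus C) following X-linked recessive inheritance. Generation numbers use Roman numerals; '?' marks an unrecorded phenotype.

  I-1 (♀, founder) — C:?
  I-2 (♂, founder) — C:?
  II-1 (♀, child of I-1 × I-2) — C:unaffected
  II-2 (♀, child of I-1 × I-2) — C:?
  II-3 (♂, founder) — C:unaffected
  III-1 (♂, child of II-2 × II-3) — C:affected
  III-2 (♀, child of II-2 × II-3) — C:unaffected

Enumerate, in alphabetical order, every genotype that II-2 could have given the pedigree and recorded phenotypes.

II-2 ∈ {X^CX^c, X^cX^c}

C/I-1 ? ·: X^CX^C|X^CX^c|X^cX^c
C/I-2 ? ·: X^CY|X^cY
C/II-1 un I-1×I-2: X^CX^C|X^CX^c
C/II-2 ? I-1×I-2: X^CX^c|X^cX^c
C/II-3 un ·: X^CY
C/III-1 aff II-2×II-3: X^cY
C/III-2 un II-2×II-3: X^CX^C|X^CX^c
⇒ C over [I-1,I-2,II-1,II-2,II-3,III-1,III-2]: 11 consistent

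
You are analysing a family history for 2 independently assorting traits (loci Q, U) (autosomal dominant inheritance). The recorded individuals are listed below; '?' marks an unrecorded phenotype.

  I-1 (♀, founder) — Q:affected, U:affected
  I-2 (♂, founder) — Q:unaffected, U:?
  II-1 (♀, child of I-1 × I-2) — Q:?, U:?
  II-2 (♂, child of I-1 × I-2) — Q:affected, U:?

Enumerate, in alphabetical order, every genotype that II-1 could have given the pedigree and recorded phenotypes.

Q/I-1 aff ·: Qq|QQ
Q/I-2 un ·: qq
Q/II-1 ? I-1×I-2: qq|Qq
Q/II-2 aff I-1×I-2: Qq
⇒ Q over [I-1,I-2,II-1,II-2]: 3 consistent
U/I-1 aff ·: Uu|UU
U/I-2 ? ·: uu|Uu|UU
U/II-1 ? I-1×I-2: uu|Uu|UU
U/II-2 ? I-1×I-2: uu|Uu|UU
⇒ U over [I-1,I-2,II-1,II-2]: 23 consistent

II-1 ∈ {Qq UU, Qq Uu, Qq uu, qq UU, qq Uu, qq uu}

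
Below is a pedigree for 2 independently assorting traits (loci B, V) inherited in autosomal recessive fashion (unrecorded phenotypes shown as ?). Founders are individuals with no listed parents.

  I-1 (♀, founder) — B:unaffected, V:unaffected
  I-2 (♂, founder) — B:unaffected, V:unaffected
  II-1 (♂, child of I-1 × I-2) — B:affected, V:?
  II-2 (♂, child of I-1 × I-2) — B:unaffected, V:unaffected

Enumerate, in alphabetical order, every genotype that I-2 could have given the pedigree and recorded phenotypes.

I-2 ∈ {Bb VV, Bb Vv}

B/I-1 un ·: Bb
B/I-2 un ·: Bb
B/II-1 aff I-1×I-2: bb
B/II-2 un I-1×I-2: BB|Bb
⇒ B over [I-1,I-2,II-1,II-2]: 2 consistent
V/I-1 un ·: VV|Vv
V/I-2 un ·: VV|Vv
V/II-1 ? I-1×I-2: VV|Vv|vv
V/II-2 un I-1×I-2: VV|Vv
⇒ V over [I-1,I-2,II-1,II-2]: 15 consistent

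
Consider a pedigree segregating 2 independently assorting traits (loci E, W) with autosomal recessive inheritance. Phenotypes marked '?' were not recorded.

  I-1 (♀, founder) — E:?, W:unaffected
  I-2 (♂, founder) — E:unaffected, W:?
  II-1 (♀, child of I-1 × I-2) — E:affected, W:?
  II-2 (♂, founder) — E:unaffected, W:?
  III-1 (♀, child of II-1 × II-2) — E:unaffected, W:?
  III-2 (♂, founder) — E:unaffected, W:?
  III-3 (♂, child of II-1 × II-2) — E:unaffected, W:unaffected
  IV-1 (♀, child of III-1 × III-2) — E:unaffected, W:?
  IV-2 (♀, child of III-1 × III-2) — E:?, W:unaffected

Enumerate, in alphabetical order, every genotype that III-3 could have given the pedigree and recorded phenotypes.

III-3 ∈ {Ee WW, Ee Ww}

E/I-1 ? ·: Ee|ee
E/I-2 un ·: Ee
E/II-1 aff I-1×I-2: ee
E/II-2 un ·: EE|Ee
E/III-1 un II-1×II-2: Ee
E/III-2 un ·: EE|Ee
E/III-3 un II-1×II-2: Ee
E/IV-1 un III-1×III-2: EE|Ee
E/IV-2 ? III-1×III-2: EE|Ee|ee
⇒ E over [I-1,I-2,II-1,II-2,III-1,III-2,III-3,IV-1,IV-2]: 40 consistent
W/I-1 un ·: WW|Ww
W/I-2 ? ·: WW|Ww|ww
W/II-1 ? I-1×I-2: WW|Ww|ww
W/II-2 ? ·: WW|Ww|ww
W/III-1 ? II-1×II-2: WW|Ww|ww
W/III-2 ? ·: WW|Ww|ww
W/III-3 un II-1×II-2: WW|Ww
W/IV-1 ? III-1×III-2: WW|Ww|ww
W/IV-2 un III-1×III-2: WW|Ww
⇒ W over [I-1,I-2,II-1,II-2,III-1,III-2,III-3,IV-1,IV-2]: 735 consistent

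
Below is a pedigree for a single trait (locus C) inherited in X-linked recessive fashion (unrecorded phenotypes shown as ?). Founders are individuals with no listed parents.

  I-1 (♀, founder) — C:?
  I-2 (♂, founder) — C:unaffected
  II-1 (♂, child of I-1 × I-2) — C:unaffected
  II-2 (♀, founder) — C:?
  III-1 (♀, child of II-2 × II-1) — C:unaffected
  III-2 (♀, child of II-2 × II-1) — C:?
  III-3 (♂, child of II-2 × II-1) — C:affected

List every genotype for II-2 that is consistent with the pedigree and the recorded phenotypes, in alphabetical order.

C/I-1 ? ·: X^CX^C|X^CX^c
C/I-2 un ·: X^CY
C/II-1 un I-1×I-2: X^CY
C/II-2 ? ·: X^CX^c|X^cX^c
C/III-1 un II-2×II-1: X^CX^C|X^CX^c
C/III-2 ? II-2×II-1: X^CX^C|X^CX^c
C/III-3 aff II-2×II-1: X^cY
⇒ C over [I-1,I-2,II-1,II-2,III-1,III-2,III-3]: 10 consistent

II-2 ∈ {X^CX^c, X^cX^c}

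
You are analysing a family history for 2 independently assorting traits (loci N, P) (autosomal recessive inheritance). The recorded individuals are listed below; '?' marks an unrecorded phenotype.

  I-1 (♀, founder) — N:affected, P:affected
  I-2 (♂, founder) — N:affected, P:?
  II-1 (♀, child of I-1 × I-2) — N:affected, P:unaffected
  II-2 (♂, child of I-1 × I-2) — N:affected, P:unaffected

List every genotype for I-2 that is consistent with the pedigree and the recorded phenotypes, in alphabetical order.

I-2 ∈ {nn PP, nn Pp}

N/I-1 aff ·: nn
N/I-2 aff ·: nn
N/II-1 aff I-1×I-2: nn
N/II-2 aff I-1×I-2: nn
⇒ N over [I-1,I-2,II-1,II-2]: 1 consistent
P/I-1 aff ·: pp
P/I-2 ? ·: PP|Pp
P/II-1 un I-1×I-2: Pp
P/II-2 un I-1×I-2: Pp
⇒ P over [I-1,I-2,II-1,II-2]: 2 consistent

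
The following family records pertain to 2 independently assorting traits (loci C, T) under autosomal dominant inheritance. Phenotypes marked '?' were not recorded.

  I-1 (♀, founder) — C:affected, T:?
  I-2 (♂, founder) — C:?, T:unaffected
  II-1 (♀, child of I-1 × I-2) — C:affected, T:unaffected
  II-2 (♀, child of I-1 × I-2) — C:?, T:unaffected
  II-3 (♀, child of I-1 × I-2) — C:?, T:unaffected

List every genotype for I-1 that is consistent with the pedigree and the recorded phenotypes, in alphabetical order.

I-1 ∈ {CC Tt, CC tt, Cc Tt, Cc tt}

C/I-1 aff ·: Cc|CC
C/I-2 ? ·: cc|Cc|CC
C/II-1 aff I-1×I-2: Cc|CC
C/II-2 ? I-1×I-2: cc|Cc|CC
C/II-3 ? I-1×I-2: cc|Cc|CC
⇒ C over [I-1,I-2,II-1,II-2,II-3]: 40 consistent
T/I-1 ? ·: tt|Tt
T/I-2 un ·: tt
T/II-1 un I-1×I-2: tt
T/II-2 un I-1×I-2: tt
T/II-3 un I-1×I-2: tt
⇒ T over [I-1,I-2,II-1,II-2,II-3]: 2 consistent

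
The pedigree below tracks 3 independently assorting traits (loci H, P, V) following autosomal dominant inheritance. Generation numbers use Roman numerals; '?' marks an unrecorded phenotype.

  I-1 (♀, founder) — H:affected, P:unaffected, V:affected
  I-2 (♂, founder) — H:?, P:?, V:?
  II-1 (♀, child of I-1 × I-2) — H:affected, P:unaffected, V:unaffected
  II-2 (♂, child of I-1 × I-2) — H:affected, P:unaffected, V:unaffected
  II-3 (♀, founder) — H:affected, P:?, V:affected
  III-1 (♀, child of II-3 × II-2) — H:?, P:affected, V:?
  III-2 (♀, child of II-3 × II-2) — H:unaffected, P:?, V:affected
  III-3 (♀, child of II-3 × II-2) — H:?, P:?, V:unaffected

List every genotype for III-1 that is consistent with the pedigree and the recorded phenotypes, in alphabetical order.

III-1 ∈ {HH Pp Vv, HH Pp vv, Hh Pp Vv, Hh Pp vv, hh Pp Vv, hh Pp vv}

H/I-1 aff ·: Hh|HH
H/I-2 ? ·: hh|Hh|HH
H/II-1 aff I-1×I-2: Hh|HH
H/II-2 aff I-1×I-2: Hh
H/II-3 aff ·: Hh
H/III-1 ? II-3×II-2: hh|Hh|HH
H/III-2 un II-3×II-2: hh
H/III-3 ? II-3×II-2: hh|Hh|HH
⇒ H over [I-1,I-2,II-1,II-2,II-3,III-1,III-2,III-3]: 72 consistent
P/I-1 un ·: pp
P/I-2 ? ·: pp|Pp
P/II-1 un I-1×I-2: pp
P/II-2 un I-1×I-2: pp
P/II-3 ? ·: Pp|PP
P/III-1 aff II-3×II-2: Pp
P/III-2 ? II-3×II-2: pp|Pp
P/III-3 ? II-3×II-2: pp|Pp
⇒ P over [I-1,I-2,II-1,II-2,II-3,III-1,III-2,III-3]: 10 consistent
V/I-1 aff ·: Vv
V/I-2 ? ·: vv|Vv
V/II-1 un I-1×I-2: vv
V/II-2 un I-1×I-2: vv
V/II-3 aff ·: Vv
V/III-1 ? II-3×II-2: vv|Vv
V/III-2 aff II-3×II-2: Vv
V/III-3 un II-3×II-2: vv
⇒ V over [I-1,I-2,II-1,II-2,II-3,III-1,III-2,III-3]: 4 consistent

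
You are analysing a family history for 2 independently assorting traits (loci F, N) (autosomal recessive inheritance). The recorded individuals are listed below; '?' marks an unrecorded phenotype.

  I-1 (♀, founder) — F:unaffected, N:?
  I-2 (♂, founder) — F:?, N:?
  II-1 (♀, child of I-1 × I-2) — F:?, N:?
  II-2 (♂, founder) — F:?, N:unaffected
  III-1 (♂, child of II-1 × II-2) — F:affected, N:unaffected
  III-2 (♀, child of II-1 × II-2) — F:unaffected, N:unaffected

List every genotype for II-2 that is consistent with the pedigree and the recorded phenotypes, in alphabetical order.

F/I-1 un ·: FF|Ff
F/I-2 ? ·: FF|Ff|ff
F/II-1 ? I-1×I-2: Ff|ff
F/II-2 ? ·: Ff|ff
F/III-1 aff II-1×II-2: ff
F/III-2 un II-1×II-2: FF|Ff
⇒ F over [I-1,I-2,II-1,II-2,III-1,III-2]: 17 consistent
N/I-1 ? ·: NN|Nn|nn
N/I-2 ? ·: NN|Nn|nn
N/II-1 ? I-1×I-2: NN|Nn|nn
N/II-2 un ·: NN|Nn
N/III-1 un II-1×II-2: NN|Nn
N/III-2 un II-1×II-2: NN|Nn
⇒ N over [I-1,I-2,II-1,II-2,III-1,III-2]: 84 consistent

II-2 ∈ {Ff NN, Ff Nn, ff NN, ff Nn}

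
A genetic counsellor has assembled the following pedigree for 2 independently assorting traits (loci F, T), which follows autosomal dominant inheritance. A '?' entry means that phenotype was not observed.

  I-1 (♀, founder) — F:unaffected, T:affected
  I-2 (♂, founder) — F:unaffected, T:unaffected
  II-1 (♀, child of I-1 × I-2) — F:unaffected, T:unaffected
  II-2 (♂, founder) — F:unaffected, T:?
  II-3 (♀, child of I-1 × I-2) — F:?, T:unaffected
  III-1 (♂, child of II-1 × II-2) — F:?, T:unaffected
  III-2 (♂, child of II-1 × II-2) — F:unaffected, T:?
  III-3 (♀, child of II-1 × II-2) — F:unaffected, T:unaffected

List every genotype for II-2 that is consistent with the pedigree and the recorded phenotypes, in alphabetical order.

F/I-1 un ·: ff
F/I-2 un ·: ff
F/II-1 un I-1×I-2: ff
F/II-2 un ·: ff
F/II-3 ? I-1×I-2: ff
F/III-1 ? II-1×II-2: ff
F/III-2 un II-1×II-2: ff
F/III-3 un II-1×II-2: ff
⇒ F over [I-1,I-2,II-1,II-2,II-3,III-1,III-2,III-3]: 1 consistent
T/I-1 aff ·: Tt
T/I-2 un ·: tt
T/II-1 un I-1×I-2: tt
T/II-2 ? ·: tt|Tt
T/II-3 un I-1×I-2: tt
T/III-1 un II-1×II-2: tt
T/III-2 ? II-1×II-2: tt|Tt
T/III-3 un II-1×II-2: tt
⇒ T over [I-1,I-2,II-1,II-2,II-3,III-1,III-2,III-3]: 3 consistent

II-2 ∈ {ff Tt, ff tt}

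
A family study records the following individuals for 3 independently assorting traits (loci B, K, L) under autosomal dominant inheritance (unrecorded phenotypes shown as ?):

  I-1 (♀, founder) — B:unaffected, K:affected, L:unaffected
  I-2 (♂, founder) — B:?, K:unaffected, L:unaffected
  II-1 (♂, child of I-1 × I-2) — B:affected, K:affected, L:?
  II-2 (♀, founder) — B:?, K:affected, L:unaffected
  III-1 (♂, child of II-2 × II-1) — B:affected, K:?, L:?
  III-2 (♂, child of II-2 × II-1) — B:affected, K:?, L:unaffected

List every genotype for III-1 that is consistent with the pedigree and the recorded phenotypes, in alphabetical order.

B/I-1 un ·: bb
B/I-2 ? ·: Bb|BB
B/II-1 aff I-1×I-2: Bb
B/II-2 ? ·: bb|Bb|BB
B/III-1 aff II-2×II-1: Bb|BB
B/III-2 aff II-2×II-1: Bb|BB
⇒ B over [I-1,I-2,II-1,II-2,III-1,III-2]: 18 consistent
K/I-1 aff ·: Kk|KK
K/I-2 un ·: kk
K/II-1 aff I-1×I-2: Kk
K/II-2 aff ·: Kk|KK
K/III-1 ? II-2×II-1: kk|Kk|KK
K/III-2 ? II-2×II-1: kk|Kk|KK
⇒ K over [I-1,I-2,II-1,II-2,III-1,III-2]: 26 consistent
L/I-1 un ·: ll
L/I-2 un ·: ll
L/II-1 ? I-1×I-2: ll
L/II-2 un ·: ll
L/III-1 ? II-2×II-1: ll
L/III-2 un II-2×II-1: ll
⇒ L over [I-1,I-2,II-1,II-2,III-1,III-2]: 1 consistent

III-1 ∈ {BB KK ll, BB Kk ll, BB kk ll, Bb KK ll, Bb Kk ll, Bb kk ll}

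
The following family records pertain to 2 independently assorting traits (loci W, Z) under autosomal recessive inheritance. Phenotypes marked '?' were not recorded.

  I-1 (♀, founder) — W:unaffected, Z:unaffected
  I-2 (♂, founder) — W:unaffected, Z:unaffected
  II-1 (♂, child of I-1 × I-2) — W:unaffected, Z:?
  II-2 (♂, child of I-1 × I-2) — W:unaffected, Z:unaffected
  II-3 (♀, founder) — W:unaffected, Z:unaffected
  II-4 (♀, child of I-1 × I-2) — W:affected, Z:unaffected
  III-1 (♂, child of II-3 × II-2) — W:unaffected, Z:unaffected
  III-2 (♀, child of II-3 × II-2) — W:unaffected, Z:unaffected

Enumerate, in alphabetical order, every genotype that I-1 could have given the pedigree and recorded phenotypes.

I-1 ∈ {Ww ZZ, Ww Zz}

W/I-1 un ·: Ww
W/I-2 un ·: Ww
W/II-1 un I-1×I-2: WW|Ww
W/II-2 un I-1×I-2: WW|Ww
W/II-3 un ·: WW|Ww
W/II-4 aff I-1×I-2: ww
W/III-1 un II-3×II-2: WW|Ww
W/III-2 un II-3×II-2: WW|Ww
⇒ W over [I-1,I-2,II-1,II-2,II-3,II-4,III-1,III-2]: 26 consistent
Z/I-1 un ·: ZZ|Zz
Z/I-2 un ·: ZZ|Zz
Z/II-1 ? I-1×I-2: ZZ|Zz|zz
Z/II-2 un I-1×I-2: ZZ|Zz
Z/II-3 un ·: ZZ|Zz
Z/II-4 un I-1×I-2: ZZ|Zz
Z/III-1 un II-3×II-2: ZZ|Zz
Z/III-2 un II-3×II-2: ZZ|Zz
⇒ Z over [I-1,I-2,II-1,II-2,II-3,II-4,III-1,III-2]: 187 consistent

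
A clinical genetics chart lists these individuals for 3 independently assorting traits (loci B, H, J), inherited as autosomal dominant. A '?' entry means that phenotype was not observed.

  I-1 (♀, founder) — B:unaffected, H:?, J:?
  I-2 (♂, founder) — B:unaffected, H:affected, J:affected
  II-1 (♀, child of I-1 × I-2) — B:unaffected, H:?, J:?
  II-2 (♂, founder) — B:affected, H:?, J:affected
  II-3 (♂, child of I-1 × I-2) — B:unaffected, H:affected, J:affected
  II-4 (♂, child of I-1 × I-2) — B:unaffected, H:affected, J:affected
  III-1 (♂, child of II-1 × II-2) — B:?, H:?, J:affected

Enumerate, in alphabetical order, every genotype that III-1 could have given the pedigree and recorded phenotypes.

III-1 ∈ {Bb HH JJ, Bb HH Jj, Bb Hh JJ, Bb Hh Jj, Bb hh JJ, Bb hh Jj, bb HH JJ, bb HH Jj, bb Hh JJ, bb Hh Jj, bb hh JJ, bb hh Jj}

B/I-1 un ·: bb
B/I-2 un ·: bb
B/II-1 un I-1×I-2: bb
B/II-2 aff ·: Bb|BB
B/II-3 un I-1×I-2: bb
B/II-4 un I-1×I-2: bb
B/III-1 ? II-1×II-2: bb|Bb
⇒ B over [I-1,I-2,II-1,II-2,II-3,II-4,III-1]: 3 consistent
H/I-1 ? ·: hh|Hh|HH
H/I-2 aff ·: Hh|HH
H/II-1 ? I-1×I-2: hh|Hh|HH
H/II-2 ? ·: hh|Hh|HH
H/II-3 aff I-1×I-2: Hh|HH
H/II-4 aff I-1×I-2: Hh|HH
H/III-1 ? II-1×II-2: hh|Hh|HH
⇒ H over [I-1,I-2,II-1,II-2,II-3,II-4,III-1]: 170 consistent
J/I-1 ? ·: jj|Jj|JJ
J/I-2 aff ·: Jj|JJ
J/II-1 ? I-1×I-2: jj|Jj|JJ
J/II-2 aff ·: Jj|JJ
J/II-3 aff I-1×I-2: Jj|JJ
J/II-4 aff I-1×I-2: Jj|JJ
J/III-1 aff II-1×II-2: Jj|JJ
⇒ J over [I-1,I-2,II-1,II-2,II-3,II-4,III-1]: 105 consistent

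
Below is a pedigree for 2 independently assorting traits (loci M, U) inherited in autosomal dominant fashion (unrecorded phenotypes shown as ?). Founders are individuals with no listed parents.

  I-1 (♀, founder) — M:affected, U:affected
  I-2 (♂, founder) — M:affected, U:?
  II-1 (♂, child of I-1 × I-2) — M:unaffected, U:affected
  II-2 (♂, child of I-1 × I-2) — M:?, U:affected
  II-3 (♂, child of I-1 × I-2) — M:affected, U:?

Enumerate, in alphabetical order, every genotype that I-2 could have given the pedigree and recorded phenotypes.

I-2 ∈ {Mm UU, Mm Uu, Mm uu}

M/I-1 aff ·: Mm
M/I-2 aff ·: Mm
M/II-1 un I-1×I-2: mm
M/II-2 ? I-1×I-2: mm|Mm|MM
M/II-3 aff I-1×I-2: Mm|MM
⇒ M over [I-1,I-2,II-1,II-2,II-3]: 6 consistent
U/I-1 aff ·: Uu|UU
U/I-2 ? ·: uu|Uu|UU
U/II-1 aff I-1×I-2: Uu|UU
U/II-2 aff I-1×I-2: Uu|UU
U/II-3 ? I-1×I-2: uu|Uu|UU
⇒ U over [I-1,I-2,II-1,II-2,II-3]: 32 consistent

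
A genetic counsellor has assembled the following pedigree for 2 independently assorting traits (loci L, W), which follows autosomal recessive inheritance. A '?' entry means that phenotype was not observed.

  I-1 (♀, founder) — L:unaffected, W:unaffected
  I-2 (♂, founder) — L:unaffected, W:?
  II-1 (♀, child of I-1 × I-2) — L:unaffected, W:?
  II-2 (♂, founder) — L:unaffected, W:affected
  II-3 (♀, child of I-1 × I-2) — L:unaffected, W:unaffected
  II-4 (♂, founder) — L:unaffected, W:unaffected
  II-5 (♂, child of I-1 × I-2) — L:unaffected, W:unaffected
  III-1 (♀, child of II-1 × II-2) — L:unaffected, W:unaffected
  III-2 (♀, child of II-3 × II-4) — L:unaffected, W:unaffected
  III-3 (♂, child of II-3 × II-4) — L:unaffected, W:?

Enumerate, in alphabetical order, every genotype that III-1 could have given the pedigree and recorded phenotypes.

III-1 ∈ {LL Ww, Ll Ww}

L/I-1 un ·: LL|Ll
L/I-2 un ·: LL|Ll
L/II-1 un I-1×I-2: LL|Ll
L/II-2 un ·: LL|Ll
L/II-3 un I-1×I-2: LL|Ll
L/II-4 un ·: LL|Ll
L/II-5 un I-1×I-2: LL|Ll
L/III-1 un II-1×II-2: LL|Ll
L/III-2 un II-3×II-4: LL|Ll
L/III-3 un II-3×II-4: LL|Ll
⇒ L over [I-1,I-2,II-1,II-2,II-3,II-4,II-5,III-1,III-2,III-3]: 561 consistent
W/I-1 un ·: WW|Ww
W/I-2 ? ·: WW|Ww|ww
W/II-1 ? I-1×I-2: WW|Ww
W/II-2 aff ·: ww
W/II-3 un I-1×I-2: WW|Ww
W/II-4 un ·: WW|Ww
W/II-5 un I-1×I-2: WW|Ww
W/III-1 un II-1×II-2: Ww
W/III-2 un II-3×II-4: WW|Ww
W/III-3 ? II-3×II-4: WW|Ww|ww
⇒ W over [I-1,I-2,II-1,II-2,II-3,II-4,II-5,III-1,III-2,III-3]: 205 consistent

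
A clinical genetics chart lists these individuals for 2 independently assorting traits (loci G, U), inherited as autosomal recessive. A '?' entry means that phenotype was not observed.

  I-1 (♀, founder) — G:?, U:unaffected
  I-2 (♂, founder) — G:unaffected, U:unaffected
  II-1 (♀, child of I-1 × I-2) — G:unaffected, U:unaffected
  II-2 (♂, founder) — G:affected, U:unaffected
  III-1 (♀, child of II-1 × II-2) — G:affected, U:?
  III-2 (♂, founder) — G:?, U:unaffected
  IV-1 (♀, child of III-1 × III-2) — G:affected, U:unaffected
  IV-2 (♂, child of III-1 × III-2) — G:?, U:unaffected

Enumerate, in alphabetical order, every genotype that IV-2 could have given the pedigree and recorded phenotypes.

G/I-1 ? ·: GG|Gg|gg
G/I-2 un ·: GG|Gg
G/II-1 un I-1×I-2: Gg
G/II-2 aff ·: gg
G/III-1 aff II-1×II-2: gg
G/III-2 ? ·: Gg|gg
G/IV-1 aff III-1×III-2: gg
G/IV-2 ? III-1×III-2: Gg|gg
⇒ G over [I-1,I-2,II-1,II-2,III-1,III-2,IV-1,IV-2]: 15 consistent
U/I-1 un ·: UU|Uu
U/I-2 un ·: UU|Uu
U/II-1 un I-1×I-2: UU|Uu
U/II-2 un ·: UU|Uu
U/III-1 ? II-1×II-2: UU|Uu|uu
U/III-2 un ·: UU|Uu
U/IV-1 un III-1×III-2: UU|Uu
U/IV-2 un III-1×III-2: UU|Uu
⇒ U over [I-1,I-2,II-1,II-2,III-1,III-2,IV-1,IV-2]: 156 consistent

IV-2 ∈ {Gg UU, Gg Uu, gg UU, gg Uu}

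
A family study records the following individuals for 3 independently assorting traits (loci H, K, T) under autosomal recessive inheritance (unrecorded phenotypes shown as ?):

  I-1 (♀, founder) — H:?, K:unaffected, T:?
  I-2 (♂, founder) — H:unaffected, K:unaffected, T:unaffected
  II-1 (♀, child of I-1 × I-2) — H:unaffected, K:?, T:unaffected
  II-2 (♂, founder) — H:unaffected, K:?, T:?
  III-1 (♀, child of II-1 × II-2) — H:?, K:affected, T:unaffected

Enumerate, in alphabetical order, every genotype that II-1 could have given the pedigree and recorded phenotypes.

H/I-1 ? ·: HH|Hh|hh
H/I-2 un ·: HH|Hh
H/II-1 un I-1×I-2: HH|Hh
H/II-2 un ·: HH|Hh
H/III-1 ? II-1×II-2: HH|Hh|hh
⇒ H over [I-1,I-2,II-1,II-2,III-1]: 37 consistent
K/I-1 un ·: KK|Kk
K/I-2 un ·: KK|Kk
K/II-1 ? I-1×I-2: Kk|kk
K/II-2 ? ·: Kk|kk
K/III-1 aff II-1×II-2: kk
⇒ K over [I-1,I-2,II-1,II-2,III-1]: 8 consistent
T/I-1 ? ·: TT|Tt|tt
T/I-2 un ·: TT|Tt
T/II-1 un I-1×I-2: TT|Tt
T/II-2 ? ·: TT|Tt|tt
T/III-1 un II-1×II-2: TT|Tt
⇒ T over [I-1,I-2,II-1,II-2,III-1]: 41 consistent

II-1 ∈ {HH Kk TT, HH Kk Tt, HH kk TT, HH kk Tt, Hh Kk TT, Hh Kk Tt, Hh kk TT, Hh kk Tt}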